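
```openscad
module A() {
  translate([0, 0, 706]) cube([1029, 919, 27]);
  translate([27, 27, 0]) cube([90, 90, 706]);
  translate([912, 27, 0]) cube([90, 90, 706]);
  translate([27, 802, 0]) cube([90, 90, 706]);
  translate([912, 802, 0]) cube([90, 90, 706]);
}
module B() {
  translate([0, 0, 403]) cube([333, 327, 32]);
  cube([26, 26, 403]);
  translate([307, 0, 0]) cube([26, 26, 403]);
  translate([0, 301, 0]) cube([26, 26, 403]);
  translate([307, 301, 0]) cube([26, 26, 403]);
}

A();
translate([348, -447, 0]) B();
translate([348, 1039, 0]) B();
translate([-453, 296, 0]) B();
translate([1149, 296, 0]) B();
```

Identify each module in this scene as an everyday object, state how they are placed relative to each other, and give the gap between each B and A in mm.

Each stool's nearest face is 120 mm from the table's bounding box.

A is a table. B is a stool. Four stools sit around the table at the −y, +y, −x, +x sides. The gap between each stool and the table is 120 mm.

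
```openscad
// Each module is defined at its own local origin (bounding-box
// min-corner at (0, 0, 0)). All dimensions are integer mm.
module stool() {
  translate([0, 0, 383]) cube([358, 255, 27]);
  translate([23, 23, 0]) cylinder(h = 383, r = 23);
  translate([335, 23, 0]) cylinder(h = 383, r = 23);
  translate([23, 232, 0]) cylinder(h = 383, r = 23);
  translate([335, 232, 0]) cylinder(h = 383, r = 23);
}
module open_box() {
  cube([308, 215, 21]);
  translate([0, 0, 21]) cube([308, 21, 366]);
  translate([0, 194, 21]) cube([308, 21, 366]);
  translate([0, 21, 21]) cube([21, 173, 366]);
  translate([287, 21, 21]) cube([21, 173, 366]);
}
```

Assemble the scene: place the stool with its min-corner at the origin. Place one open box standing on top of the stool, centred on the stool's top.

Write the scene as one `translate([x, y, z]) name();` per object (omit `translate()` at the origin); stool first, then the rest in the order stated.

stool();
translate([25, 20, 410]) open_box();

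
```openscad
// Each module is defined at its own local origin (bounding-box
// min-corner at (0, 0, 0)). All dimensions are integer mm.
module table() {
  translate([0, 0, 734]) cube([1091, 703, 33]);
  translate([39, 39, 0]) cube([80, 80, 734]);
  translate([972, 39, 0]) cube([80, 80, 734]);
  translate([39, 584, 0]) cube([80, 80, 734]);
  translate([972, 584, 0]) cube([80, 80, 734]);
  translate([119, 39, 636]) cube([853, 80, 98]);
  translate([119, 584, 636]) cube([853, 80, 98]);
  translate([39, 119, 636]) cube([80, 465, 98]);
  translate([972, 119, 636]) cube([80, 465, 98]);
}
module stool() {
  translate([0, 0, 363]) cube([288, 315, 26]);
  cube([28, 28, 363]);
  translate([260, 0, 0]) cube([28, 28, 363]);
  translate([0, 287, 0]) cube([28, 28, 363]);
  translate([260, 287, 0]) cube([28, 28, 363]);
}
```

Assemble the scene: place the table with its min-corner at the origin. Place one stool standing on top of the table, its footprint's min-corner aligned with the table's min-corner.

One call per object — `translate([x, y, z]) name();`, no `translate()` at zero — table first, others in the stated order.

table();
translate([0, 0, 767]) stool();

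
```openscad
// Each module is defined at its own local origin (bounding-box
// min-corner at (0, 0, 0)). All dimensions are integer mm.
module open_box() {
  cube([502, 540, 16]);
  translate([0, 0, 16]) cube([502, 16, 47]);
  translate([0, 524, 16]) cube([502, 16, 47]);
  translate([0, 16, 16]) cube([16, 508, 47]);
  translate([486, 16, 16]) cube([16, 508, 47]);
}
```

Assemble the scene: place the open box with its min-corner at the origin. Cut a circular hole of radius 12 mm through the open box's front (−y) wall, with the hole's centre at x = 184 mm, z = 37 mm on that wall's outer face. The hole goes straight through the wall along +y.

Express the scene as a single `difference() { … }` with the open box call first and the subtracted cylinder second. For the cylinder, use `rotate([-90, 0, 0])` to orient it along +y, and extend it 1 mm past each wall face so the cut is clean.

difference() {
  open_box();
  translate([184, -1, 37]) rotate([-90, 0, 0]) cylinder(h = 18, r = 12);
}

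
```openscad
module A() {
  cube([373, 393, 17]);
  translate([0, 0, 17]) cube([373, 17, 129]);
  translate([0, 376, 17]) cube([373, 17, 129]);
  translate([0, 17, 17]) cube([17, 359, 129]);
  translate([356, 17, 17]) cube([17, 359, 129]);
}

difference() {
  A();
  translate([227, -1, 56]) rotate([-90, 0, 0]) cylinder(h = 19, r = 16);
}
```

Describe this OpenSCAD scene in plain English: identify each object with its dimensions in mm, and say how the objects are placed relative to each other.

A is an open storage box with external size 373×393×146 mm and wall thickness 17 mm (the base is also 17 mm thick). The base covers the whole footprint; the four walls stand on the base, with the y-facing walls full-width and the x-facing walls fitting between their inner faces.

The open box has a circular hole of radius 16 mm through its front wall, centred at (x = 227, z = 56).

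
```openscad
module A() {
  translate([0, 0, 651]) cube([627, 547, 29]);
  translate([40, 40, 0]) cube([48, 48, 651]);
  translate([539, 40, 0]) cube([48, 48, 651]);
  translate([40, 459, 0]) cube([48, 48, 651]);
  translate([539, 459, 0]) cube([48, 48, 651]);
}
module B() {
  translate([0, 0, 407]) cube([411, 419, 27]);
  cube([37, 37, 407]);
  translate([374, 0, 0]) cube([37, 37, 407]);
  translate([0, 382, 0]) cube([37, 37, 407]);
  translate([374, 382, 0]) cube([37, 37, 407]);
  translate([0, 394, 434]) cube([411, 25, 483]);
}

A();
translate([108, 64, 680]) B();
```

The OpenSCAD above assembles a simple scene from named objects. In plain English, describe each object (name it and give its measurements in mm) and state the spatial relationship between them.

A is a table with a 627×547 mm rectangular top, 29 mm thick, top surface at z = 680 mm, supported by four 48×48 mm square legs, each inset 40 mm from the nearest pair of top edges, running from the floor.

B is a chair. The seat is a 411×419×27 mm slab with its top at z = 434 mm, on four 37×37 mm corner legs (flush with the seat edges, standing on z = 0). A flat backrest 25 mm thick, 483 mm tall, spans the full seat width and rises from the seat top along its +y edge, rear face flush with the rear of the seat.

The chair is on top of the table, centred.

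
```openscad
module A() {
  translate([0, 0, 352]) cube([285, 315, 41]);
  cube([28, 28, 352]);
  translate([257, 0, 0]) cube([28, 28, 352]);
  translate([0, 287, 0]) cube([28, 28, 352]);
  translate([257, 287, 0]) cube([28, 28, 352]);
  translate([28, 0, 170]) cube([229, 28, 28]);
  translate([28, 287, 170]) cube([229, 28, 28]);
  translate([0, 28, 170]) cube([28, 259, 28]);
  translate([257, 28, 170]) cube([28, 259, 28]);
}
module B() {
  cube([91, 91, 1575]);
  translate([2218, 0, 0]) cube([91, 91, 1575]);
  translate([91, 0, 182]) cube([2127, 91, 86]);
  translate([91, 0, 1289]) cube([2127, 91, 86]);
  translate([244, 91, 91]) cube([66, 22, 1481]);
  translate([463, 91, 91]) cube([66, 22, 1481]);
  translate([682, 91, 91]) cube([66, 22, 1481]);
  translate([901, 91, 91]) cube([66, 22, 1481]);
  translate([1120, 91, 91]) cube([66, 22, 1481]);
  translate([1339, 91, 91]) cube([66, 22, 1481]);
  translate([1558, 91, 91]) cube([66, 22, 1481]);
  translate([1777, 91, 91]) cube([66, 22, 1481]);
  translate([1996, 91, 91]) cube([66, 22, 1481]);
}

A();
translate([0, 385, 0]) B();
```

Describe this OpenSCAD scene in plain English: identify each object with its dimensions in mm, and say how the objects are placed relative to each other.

A is a simple wooden stool: a rectangular seat 285 mm (x) by 315 mm (y), 41 mm thick, top face at z = 393 mm, on four square legs, each 28×28 mm in cross-section. The legs rest on z = 0, each flush with a corner of the seat. Four stretchers, 28 mm wide and 28 mm tall, connect adjacent legs with their undersides at z = 170 mm, each running between the inner faces of the legs it joins and aligned with the legs' outer faces on the other axis.

B is a fence section. Two 91×91 mm posts, 1575 mm tall, stand on the floor with a clear span of 2127 mm between their inner faces. Two horizontal rails of 91×86 mm section span the gap between the posts with their undersides at z = 182 mm and z = 1289 mm, flush with the posts' −y face. 9 pickets, each 66 mm wide, 22 mm thick and 1481 mm tall, are fixed to the +y face of the rails with their bottoms at z = 91 mm, evenly spaced across the span with equal gaps (rounded down to the nearest mm) at the −x end and between each pair — any rounding remainder accumulates at the +x end.

The fence section is on the floor beside the stool on its +y side.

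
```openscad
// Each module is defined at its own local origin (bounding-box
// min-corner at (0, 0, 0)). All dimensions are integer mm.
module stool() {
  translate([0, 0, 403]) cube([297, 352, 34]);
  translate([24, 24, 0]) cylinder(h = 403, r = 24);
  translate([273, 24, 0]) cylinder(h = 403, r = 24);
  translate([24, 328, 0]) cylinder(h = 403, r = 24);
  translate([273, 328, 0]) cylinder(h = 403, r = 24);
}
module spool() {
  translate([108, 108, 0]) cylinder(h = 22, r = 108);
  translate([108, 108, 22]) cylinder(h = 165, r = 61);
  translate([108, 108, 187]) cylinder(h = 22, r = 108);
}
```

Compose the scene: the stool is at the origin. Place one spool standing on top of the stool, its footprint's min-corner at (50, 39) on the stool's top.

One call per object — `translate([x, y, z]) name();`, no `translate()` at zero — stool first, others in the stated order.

stool();
translate([50, 39, 437]) spool();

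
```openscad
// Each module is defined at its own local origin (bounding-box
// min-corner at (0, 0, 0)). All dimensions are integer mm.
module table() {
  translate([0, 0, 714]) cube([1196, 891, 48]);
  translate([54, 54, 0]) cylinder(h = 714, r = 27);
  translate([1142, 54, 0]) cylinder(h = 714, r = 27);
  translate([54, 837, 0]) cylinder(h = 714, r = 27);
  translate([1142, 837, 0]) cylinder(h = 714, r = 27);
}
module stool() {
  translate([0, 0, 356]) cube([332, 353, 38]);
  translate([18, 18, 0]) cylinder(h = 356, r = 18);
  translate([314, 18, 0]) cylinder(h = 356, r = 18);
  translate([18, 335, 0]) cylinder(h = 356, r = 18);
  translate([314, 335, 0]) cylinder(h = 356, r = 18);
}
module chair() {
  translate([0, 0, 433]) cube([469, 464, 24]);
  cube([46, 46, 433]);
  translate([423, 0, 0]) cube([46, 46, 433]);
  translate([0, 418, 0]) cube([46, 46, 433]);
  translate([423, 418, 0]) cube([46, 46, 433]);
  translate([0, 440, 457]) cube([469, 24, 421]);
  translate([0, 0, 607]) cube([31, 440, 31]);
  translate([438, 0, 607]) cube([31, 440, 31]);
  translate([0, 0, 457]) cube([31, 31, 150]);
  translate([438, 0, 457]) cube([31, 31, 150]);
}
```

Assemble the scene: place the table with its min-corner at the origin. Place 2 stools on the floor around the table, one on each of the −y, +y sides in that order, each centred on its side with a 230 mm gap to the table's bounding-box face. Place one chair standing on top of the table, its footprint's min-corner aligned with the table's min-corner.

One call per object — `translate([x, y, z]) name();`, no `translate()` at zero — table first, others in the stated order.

table();
translate([432, -583, 0]) stool();
translate([432, 1121, 0]) stool();
translate([0, 0, 762]) chair();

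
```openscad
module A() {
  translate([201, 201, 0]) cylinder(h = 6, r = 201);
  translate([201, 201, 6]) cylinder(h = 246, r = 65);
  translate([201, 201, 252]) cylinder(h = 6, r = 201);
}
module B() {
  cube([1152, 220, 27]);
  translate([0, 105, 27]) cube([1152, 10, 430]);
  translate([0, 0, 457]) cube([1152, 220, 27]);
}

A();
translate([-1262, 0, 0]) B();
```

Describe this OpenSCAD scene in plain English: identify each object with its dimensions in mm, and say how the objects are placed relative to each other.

A is a spool: two coaxial disc flanges of radius 201 mm and thickness 6 mm, joined by a core cylinder of radius 65 mm and height 246 mm. The lower flange rests on z = 0 and the three cylinders share a vertical axis.

B is an I-beam lying along x, 1152 mm long. Overall section height 484 mm. Two flanges 220 mm wide (y) and 27 mm thick, one on the floor and one at the top; a web 10 mm thick runs between them, centred on the flange width.

The I-beam is on the floor beside the spool on its −x side.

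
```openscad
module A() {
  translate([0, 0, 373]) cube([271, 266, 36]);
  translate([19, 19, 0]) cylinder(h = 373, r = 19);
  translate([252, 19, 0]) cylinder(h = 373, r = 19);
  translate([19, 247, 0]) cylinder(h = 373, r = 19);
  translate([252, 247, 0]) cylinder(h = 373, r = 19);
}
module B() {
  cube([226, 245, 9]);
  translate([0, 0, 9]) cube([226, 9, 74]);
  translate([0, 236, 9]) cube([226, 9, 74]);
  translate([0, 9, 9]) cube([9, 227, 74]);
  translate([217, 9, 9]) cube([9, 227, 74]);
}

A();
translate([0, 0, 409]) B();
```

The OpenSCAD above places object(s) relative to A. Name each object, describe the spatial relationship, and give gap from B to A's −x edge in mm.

A is a stool. B is an open box. The open box is on top of the stool. The gap from the open box to the stool's −x edge is 0 mm.

The open box's min-x is at 0; the stool's min-x is 0; gap = 0 mm.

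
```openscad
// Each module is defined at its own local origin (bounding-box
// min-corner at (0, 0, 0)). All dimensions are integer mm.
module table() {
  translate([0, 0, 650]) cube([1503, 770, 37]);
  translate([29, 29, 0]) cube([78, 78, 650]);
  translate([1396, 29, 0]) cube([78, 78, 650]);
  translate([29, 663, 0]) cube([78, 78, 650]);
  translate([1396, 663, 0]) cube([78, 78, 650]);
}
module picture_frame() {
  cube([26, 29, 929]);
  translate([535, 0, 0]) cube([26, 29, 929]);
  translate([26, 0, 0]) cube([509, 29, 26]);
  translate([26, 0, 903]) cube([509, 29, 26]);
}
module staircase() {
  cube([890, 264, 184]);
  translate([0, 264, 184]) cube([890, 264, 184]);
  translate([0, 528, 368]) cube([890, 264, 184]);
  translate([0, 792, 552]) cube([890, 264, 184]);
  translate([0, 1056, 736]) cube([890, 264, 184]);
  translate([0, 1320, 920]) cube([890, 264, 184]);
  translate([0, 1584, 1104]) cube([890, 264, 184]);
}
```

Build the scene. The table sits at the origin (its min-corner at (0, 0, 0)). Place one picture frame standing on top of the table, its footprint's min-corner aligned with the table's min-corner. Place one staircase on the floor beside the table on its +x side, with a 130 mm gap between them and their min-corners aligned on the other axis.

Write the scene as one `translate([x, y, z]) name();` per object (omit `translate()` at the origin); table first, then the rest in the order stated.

table();
translate([0, 0, 687]) picture_frame();
translate([1633, 0, 0]) staircase();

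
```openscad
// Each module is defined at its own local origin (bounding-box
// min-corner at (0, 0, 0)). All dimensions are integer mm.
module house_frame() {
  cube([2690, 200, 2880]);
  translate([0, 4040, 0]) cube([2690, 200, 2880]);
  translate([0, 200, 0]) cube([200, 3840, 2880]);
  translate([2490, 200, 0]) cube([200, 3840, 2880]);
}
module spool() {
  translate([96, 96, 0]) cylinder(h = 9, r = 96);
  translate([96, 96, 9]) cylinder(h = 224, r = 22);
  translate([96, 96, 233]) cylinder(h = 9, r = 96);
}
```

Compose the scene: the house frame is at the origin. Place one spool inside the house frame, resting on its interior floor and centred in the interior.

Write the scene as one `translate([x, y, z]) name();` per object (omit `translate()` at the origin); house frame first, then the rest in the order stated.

house_frame();
translate([1249, 2024, 0]) spool();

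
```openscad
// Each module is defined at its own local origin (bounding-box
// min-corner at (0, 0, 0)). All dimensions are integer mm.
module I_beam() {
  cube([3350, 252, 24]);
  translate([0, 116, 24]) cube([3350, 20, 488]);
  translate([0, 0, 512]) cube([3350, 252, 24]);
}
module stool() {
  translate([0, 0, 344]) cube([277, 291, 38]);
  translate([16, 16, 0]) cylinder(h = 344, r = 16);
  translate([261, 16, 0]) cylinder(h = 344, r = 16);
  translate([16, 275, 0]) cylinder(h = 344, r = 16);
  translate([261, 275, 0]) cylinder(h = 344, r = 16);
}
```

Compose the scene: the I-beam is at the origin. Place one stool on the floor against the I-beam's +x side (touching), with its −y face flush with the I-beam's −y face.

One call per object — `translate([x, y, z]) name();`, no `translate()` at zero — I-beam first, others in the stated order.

I_beam();
translate([3350, 0, 0]) stool();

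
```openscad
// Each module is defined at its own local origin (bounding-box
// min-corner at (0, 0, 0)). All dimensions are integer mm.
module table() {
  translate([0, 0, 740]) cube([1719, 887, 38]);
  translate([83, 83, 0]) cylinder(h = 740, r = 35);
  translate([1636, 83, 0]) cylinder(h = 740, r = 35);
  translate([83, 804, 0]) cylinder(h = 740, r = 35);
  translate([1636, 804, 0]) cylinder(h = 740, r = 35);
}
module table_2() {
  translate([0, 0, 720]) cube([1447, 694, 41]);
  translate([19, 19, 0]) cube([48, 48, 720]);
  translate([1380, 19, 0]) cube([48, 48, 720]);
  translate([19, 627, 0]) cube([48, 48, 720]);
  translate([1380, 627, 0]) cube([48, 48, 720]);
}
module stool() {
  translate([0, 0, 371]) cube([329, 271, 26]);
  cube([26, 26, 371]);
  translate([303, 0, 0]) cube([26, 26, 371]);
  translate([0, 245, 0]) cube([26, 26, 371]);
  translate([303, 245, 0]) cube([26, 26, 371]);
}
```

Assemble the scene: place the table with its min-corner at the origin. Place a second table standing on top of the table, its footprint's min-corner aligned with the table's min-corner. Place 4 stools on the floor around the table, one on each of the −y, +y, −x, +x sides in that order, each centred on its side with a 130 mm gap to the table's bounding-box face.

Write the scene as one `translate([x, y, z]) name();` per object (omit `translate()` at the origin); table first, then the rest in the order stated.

table();
translate([0, 0, 778]) table_2();
translate([695, -401, 0]) stool();
translate([695, 1017, 0]) stool();
translate([-459, 308, 0]) stool();
translate([1849, 308, 0]) stool();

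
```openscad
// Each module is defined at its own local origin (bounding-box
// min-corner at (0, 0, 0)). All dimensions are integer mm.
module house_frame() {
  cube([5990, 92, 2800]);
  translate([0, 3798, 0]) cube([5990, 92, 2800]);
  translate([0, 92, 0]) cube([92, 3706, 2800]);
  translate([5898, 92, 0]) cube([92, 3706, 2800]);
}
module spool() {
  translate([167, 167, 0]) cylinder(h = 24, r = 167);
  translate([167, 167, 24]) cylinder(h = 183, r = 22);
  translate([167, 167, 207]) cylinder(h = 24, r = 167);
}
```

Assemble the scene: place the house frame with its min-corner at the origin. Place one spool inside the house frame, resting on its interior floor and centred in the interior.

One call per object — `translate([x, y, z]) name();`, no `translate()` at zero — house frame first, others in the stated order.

house_frame();
translate([2828, 1778, 0]) spool();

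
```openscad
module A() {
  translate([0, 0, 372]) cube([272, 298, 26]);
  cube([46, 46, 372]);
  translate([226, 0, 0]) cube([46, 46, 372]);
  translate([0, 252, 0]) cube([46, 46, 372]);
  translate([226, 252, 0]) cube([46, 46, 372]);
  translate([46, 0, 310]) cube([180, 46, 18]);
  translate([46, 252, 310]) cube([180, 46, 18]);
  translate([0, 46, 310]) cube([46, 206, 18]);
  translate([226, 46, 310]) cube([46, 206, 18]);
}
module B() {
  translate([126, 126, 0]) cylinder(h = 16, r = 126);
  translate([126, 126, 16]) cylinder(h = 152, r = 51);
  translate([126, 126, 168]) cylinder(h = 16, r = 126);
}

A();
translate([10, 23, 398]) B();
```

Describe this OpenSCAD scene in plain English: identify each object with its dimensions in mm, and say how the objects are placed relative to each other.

A is a four-legged stool. The seat is 272×298 mm, 26 mm thick, top at z = 398 mm. It stands on four square legs, each 46×46 mm in cross-section, from z = 0 to the seat underside, each flush with a corner of the seat. Four stretchers, 46 mm wide and 18 mm tall, connect adjacent legs with their undersides at z = 310 mm, each running between the inner faces of the legs it joins and aligned with the legs' outer faces on the other axis.

B is a spool: two coaxial disc flanges of radius 126 mm and thickness 16 mm, joined by a core cylinder of radius 51 mm and height 152 mm. The lower flange rests on z = 0 and the three cylinders share a vertical axis.

The spool is on top of the stool, centred.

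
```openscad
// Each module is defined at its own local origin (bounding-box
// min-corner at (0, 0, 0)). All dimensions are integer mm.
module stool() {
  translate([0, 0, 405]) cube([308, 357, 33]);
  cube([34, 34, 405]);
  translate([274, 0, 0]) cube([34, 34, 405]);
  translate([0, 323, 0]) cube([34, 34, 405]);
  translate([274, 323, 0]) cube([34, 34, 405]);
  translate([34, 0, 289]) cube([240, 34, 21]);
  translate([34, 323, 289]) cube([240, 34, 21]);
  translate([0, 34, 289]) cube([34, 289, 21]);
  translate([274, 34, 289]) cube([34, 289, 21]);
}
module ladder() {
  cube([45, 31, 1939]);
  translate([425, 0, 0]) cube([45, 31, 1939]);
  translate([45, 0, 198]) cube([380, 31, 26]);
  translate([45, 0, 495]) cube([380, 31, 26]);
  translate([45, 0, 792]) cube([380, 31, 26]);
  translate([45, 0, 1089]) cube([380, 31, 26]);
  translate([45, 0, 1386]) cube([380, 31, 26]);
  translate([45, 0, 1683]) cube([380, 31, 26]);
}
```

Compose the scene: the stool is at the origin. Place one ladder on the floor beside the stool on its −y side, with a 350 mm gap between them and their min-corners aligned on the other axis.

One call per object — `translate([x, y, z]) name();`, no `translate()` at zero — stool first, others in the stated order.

stool();
translate([0, -381, 0]) ladder();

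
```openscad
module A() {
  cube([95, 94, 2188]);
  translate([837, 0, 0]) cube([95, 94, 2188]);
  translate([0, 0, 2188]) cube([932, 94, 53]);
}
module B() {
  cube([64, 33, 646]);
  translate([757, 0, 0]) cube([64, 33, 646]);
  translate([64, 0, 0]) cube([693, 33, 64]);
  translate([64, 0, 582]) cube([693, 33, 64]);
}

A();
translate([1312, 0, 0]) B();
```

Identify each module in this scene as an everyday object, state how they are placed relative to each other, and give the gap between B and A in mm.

The picture frame's nearest face is 380 mm from the door frame's +x face.

A is a door frame. B is a picture frame. The picture frame is on the floor beside the door frame on its +x side. The gap between the picture frame and the door frame is 380 mm.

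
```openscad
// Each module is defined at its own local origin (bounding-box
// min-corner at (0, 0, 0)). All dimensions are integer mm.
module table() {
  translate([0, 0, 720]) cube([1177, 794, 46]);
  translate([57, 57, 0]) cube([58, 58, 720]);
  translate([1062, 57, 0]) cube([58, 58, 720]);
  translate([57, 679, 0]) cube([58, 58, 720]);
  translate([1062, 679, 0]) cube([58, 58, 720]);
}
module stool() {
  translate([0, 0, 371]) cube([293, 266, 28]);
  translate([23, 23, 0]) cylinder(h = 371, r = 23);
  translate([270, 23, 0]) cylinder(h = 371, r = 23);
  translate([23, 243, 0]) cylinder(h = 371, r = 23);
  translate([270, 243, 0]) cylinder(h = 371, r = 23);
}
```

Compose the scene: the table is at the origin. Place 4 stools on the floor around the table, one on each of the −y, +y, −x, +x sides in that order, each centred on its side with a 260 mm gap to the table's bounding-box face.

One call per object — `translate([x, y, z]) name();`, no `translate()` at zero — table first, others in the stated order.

table();
translate([442, -526, 0]) stool();
translate([442, 1054, 0]) stool();
translate([-553, 264, 0]) stool();
translate([1437, 264, 0]) stool();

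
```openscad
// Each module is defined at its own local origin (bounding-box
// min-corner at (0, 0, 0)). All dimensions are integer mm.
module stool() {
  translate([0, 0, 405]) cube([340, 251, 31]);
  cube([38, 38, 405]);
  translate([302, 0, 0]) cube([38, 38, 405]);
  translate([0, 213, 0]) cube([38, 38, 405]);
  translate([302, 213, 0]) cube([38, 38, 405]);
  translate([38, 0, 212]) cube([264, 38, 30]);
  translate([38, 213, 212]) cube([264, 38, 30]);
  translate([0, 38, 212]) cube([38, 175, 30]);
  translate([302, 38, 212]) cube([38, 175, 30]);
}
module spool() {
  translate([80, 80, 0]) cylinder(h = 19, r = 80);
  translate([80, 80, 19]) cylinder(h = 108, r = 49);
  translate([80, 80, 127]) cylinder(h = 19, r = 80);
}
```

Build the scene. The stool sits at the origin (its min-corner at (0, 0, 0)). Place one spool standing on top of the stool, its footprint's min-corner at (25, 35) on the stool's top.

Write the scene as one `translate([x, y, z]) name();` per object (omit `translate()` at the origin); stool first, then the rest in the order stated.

stool();
translate([25, 35, 436]) spool();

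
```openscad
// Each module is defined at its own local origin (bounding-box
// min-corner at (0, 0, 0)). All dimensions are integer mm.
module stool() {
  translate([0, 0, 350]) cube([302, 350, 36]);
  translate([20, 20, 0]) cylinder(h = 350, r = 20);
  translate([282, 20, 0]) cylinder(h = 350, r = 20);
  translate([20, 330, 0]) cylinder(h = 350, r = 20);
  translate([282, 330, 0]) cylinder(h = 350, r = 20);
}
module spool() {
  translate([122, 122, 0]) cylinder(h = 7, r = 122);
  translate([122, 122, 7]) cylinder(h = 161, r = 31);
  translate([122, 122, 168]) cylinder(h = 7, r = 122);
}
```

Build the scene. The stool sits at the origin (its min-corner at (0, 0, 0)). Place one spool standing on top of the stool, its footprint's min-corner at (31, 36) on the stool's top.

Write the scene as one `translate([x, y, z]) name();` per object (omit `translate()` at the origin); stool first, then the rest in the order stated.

stool();
translate([31, 36, 386]) spool();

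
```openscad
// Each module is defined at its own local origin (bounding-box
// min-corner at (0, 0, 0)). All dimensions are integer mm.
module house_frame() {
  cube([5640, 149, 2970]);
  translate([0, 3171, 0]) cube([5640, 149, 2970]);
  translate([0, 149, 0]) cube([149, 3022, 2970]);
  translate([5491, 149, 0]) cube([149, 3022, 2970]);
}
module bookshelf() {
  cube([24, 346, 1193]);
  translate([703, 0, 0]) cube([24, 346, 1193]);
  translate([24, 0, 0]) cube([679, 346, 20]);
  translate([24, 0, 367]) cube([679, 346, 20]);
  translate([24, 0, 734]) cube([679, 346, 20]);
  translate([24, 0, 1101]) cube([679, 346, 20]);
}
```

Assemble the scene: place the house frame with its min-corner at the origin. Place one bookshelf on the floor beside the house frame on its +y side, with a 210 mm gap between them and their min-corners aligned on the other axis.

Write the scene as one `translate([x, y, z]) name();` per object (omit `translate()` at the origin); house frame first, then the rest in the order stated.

house_frame();
translate([0, 3530, 0]) bookshelf();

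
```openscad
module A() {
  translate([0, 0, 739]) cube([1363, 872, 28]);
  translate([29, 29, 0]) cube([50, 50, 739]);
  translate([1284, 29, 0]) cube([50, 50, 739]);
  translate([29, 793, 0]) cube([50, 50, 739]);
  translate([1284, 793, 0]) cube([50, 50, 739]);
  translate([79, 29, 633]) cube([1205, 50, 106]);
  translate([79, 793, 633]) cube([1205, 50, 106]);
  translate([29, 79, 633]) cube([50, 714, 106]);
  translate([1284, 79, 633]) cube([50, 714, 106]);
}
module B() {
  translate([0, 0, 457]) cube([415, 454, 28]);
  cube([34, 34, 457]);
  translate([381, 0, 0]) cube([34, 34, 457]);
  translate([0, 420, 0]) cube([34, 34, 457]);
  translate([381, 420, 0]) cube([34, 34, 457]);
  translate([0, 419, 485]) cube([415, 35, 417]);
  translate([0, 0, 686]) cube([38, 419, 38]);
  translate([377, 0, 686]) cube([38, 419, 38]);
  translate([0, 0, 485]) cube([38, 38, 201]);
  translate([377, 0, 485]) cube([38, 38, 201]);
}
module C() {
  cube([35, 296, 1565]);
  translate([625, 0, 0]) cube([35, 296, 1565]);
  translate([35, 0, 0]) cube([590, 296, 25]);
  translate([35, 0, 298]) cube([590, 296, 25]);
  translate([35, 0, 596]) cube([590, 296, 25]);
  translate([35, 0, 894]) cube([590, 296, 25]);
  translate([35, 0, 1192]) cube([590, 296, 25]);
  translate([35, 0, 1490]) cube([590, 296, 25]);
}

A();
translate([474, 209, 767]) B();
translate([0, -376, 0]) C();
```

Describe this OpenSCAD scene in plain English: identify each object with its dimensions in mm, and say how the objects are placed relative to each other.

A is a table with a 1363×872 mm rectangular top, 28 mm thick, top surface at z = 767 mm, supported by four 50×50 mm square legs, each inset 29 mm from the nearest pair of top edges, running from the floor. Four apron rails, 50 mm thick and 106 mm tall, run between adjacent legs with their top edges flush with the underside of the top and their outer faces flush with the legs' outer faces.

B is a chair. The seat is a 415×454×28 mm slab with its top at z = 485 mm, on four 34×34 mm corner legs (flush with the seat edges, standing on z = 0). A flat backrest 35 mm thick, 417 mm tall, spans the full seat width and rises from the seat top along its +y edge, rear face flush with the rear of the seat. Two armrests of 38×38 mm section run along each side from the seat's front edge to the front of the backrest, top faces 239 mm above the seat top and outer faces flush with the seat's x-edges; a 38×38 mm post under the front of each armrest stands on the seat at the front corner.

C is an open bookshelf. Two side panels, each 35 mm thick, 296 mm deep and 1565 mm tall, stand 660 mm apart (outside-to-outside). Between them sit 6 shelves, each 25 mm thick and 296 mm deep, spanning the full gap between the sides. The bottom shelf rests on the floor (its underside at z = 0) and the clear gap between one shelf's top and the next shelf's underside is 273 mm.

The chair is on top of the table, centred. The bookshelf is on the floor beside the table on its −y side.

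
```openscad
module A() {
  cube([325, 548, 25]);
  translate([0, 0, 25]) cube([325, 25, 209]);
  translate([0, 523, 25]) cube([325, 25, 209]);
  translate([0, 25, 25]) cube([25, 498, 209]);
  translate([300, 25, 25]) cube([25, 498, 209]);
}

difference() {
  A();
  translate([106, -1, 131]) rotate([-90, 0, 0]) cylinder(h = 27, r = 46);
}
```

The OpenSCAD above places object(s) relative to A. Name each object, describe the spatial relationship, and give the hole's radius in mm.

The subtracted cylinder has r = 46 mm.

A is an open box. The open box has a circular hole through its front wall. The hole's radius is 46 mm.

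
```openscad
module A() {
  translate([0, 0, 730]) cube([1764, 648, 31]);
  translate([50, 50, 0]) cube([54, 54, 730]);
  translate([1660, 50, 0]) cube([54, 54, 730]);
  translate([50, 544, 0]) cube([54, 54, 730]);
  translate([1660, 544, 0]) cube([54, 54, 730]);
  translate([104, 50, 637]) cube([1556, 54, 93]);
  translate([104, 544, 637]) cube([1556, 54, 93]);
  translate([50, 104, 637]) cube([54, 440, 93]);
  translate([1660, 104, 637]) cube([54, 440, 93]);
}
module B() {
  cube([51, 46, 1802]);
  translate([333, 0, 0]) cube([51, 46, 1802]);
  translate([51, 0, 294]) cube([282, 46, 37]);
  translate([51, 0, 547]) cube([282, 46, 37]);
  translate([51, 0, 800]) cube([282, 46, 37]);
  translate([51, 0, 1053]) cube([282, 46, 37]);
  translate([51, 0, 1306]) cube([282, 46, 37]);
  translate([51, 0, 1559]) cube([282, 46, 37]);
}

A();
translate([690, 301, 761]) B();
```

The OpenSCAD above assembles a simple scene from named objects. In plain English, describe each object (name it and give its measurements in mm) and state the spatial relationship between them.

A is a rectangular dining table. The top is 1764×648×31 mm with its upper surface at z = 761 mm. It stands on four 54×54 mm square legs, each inset 50 mm from the nearest pair of top edges, running from the floor to the underside of the top. Four apron rails, 54 mm thick and 93 mm tall, run between adjacent legs with their top edges flush with the underside of the top and their outer faces flush with the legs' outer faces.

B is a wooden ladder with two side rails of 51×46 mm section and 1802 mm height, set 384 mm apart overall. Between them run 6 rectangular rungs (46 mm deep, 37 mm thick), front faces flush with the rails' −y face. The bottom of the first rung is 294 mm above the floor and each subsequent rung is 253 mm higher than the one below.

The ladder is on top of the table, centred.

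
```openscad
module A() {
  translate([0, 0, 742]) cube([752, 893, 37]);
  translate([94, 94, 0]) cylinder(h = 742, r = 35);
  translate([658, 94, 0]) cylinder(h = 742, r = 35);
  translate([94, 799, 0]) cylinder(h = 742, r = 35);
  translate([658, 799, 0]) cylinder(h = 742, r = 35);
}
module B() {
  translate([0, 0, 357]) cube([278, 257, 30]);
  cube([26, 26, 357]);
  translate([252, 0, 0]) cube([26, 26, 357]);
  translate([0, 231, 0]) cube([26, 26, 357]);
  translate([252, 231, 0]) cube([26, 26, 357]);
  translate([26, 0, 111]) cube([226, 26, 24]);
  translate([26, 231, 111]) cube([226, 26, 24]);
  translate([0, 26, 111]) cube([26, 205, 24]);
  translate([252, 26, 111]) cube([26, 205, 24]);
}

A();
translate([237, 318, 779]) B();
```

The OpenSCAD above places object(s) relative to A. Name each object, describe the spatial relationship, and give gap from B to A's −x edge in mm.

A is a table. B is a stool. The stool is on top of the table, centred. The gap from the stool to the table's −x edge is 237 mm.

The stool's min-x is at 237; the table's min-x is 0; gap = 237 mm.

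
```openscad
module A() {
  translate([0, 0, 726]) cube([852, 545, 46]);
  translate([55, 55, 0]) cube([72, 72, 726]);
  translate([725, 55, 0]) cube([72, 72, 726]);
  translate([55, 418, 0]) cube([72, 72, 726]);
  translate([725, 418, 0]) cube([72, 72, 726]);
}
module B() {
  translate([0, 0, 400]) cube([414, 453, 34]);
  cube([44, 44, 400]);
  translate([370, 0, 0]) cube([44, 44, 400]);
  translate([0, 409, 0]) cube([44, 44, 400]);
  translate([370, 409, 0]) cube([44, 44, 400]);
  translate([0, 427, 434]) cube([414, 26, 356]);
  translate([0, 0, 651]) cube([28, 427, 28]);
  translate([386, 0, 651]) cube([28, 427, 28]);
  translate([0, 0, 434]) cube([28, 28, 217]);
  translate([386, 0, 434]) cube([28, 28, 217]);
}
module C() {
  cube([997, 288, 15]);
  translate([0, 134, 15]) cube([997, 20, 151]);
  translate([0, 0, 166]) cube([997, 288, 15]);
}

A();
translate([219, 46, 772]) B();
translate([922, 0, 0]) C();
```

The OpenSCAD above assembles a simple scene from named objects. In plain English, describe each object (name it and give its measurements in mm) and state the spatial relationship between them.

A is a rectangular dining table. The top is 852×545×46 mm with its upper surface at z = 772 mm. It stands on four 72×72 mm square legs, each inset 55 mm from the nearest pair of top edges, running from the floor to the underside of the top.

B is a chair: 414×453 mm seat, 34 mm thick, top at z = 434 mm, on four 44 mm square corner legs flush with the seat edges. A 26 mm thick backrest slab spans the full seat width, extending 356 mm above the seat top, its back face flush with the seat's +y edge. Two armrests of 28×28 mm section run along each side from the seat's front edge to the front of the backrest, top faces 245 mm above the seat top and outer faces flush with the seat's x-edges; a 28×28 mm post under the front of each armrest stands on the seat at the front corner.

C is an I-beam lying along x, 997 mm long. Overall section height 181 mm. Two flanges 288 mm wide (y) and 15 mm thick, one on the floor and one at the top; a web 20 mm thick runs between them, centred on the flange width.

The chair is on top of the table, centred. The I-beam is on the floor beside the table on its +x side.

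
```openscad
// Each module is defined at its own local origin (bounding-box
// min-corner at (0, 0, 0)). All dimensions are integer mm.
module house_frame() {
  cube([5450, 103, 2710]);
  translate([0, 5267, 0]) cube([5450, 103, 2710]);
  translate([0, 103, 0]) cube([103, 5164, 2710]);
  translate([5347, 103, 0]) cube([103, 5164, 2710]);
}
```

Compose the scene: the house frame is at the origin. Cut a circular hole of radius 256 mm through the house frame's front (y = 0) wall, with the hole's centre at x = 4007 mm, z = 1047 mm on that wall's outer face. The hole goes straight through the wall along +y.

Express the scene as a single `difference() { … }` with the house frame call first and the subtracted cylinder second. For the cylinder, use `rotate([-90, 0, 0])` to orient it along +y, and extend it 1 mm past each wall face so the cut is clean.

difference() {
  house_frame();
  translate([4007, -1, 1047]) rotate([-90, 0, 0]) cylinder(h = 105, r = 256);
}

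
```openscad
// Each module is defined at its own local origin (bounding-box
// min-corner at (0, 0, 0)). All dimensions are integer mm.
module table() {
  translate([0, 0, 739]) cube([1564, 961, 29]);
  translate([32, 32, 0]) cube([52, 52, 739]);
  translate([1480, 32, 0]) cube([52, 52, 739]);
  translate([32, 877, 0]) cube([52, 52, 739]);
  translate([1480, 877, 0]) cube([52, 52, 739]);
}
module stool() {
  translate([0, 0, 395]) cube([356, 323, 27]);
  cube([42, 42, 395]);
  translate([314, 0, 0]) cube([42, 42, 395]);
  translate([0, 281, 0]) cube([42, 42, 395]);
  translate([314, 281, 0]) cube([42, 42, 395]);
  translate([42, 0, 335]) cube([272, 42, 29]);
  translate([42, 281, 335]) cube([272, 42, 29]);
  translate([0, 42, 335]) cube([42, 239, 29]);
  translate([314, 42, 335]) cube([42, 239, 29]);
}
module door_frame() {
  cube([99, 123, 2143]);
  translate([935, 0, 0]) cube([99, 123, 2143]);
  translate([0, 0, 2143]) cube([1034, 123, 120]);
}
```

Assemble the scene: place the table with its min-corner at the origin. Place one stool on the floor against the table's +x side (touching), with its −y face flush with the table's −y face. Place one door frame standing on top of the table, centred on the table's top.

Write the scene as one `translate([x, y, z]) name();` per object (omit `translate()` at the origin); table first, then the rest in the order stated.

table();
translate([1564, 0, 0]) stool();
translate([265, 419, 768]) door_frame();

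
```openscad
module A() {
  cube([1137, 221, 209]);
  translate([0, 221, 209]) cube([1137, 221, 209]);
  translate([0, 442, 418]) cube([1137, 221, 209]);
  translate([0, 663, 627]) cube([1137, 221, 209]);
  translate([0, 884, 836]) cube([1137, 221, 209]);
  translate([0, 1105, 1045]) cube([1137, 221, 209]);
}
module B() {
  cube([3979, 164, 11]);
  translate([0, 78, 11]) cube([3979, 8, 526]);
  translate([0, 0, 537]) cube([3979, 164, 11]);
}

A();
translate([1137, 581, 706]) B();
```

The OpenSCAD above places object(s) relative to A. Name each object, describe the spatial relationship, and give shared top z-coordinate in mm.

A is a staircase. B is an I-beam. The I-beam is beside the staircase with their tops flush at z = 1254. The shared top z-coordinate is 1254 mm.

Both tops at z = 1254 mm.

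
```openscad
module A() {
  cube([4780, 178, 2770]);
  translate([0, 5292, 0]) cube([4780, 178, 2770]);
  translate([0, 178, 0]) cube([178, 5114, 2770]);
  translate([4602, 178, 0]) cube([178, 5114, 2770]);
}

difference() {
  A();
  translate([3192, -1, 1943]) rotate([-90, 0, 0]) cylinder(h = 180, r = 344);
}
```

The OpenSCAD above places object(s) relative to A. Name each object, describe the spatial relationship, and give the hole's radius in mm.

The subtracted cylinder has r = 344 mm.

A is a house frame. The house frame has a circular hole through its front wall. The hole's radius is 344 mm.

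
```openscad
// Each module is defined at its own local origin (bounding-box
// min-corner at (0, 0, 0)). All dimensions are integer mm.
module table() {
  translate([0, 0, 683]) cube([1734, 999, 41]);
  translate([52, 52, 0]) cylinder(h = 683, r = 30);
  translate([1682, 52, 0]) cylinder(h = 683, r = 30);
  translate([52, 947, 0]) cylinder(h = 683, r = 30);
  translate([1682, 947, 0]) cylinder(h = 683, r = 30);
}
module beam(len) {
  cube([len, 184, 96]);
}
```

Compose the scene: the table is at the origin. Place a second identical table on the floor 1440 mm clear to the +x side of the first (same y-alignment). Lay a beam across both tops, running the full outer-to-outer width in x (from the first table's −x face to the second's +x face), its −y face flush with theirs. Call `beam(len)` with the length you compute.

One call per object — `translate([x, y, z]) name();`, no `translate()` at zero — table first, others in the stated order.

table();
translate([3174, 0, 0]) table();
translate([0, 0, 724]) beam(4908);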